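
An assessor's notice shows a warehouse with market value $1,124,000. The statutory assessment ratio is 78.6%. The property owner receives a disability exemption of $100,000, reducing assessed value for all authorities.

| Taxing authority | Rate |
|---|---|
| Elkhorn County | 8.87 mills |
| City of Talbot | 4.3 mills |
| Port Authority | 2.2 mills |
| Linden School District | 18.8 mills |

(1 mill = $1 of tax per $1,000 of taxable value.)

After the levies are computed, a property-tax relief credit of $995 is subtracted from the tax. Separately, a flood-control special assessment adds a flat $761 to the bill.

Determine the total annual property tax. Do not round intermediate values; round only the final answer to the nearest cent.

$26,536.96

Assessed value = $1,124,000 × 0.786 = $883,464
Taxable value = $883,464 − $100,000 = $783,464
Elkhorn County: $783,464 × 0.00887 = $6,949.32568
City of Talbot: $783,464 × 0.0043 = $3,368.8952
Port Authority: $783,464 × 0.0022 = $1,723.6208
Linden School District: $783,464 × 0.0188 = $14,729.1232
Levies subtotal = $26,770.96488
After credit = $26,770.96488 − $995 = $25,775.96488
Total = $25,775.96488 + $761 = $26,536.96488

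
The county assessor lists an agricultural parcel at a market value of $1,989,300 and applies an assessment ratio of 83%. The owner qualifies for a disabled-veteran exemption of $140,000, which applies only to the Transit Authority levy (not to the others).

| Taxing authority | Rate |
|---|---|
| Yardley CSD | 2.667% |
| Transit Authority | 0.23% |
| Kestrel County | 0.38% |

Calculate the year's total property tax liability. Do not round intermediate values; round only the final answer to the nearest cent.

Assessed value = $1,989,300 × 0.83 = $1,651,119
Yardley CSD: $1,651,119 × 0.02667 = $44,035.34373
Transit Authority: ($1,651,119 − $140,000) × 0.0023 = $1,511,119 × 0.0023 = $3,475.5737
Kestrel County: $1,651,119 × 0.0038 = $6,274.2522
Total = $53,785.16963

$53,785.17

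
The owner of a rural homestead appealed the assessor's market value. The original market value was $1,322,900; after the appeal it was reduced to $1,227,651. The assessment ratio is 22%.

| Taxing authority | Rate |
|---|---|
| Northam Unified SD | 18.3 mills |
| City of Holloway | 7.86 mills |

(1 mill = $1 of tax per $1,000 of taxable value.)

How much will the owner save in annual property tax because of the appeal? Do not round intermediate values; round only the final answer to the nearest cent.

Old assessed value = $1,322,900 × 0.22 = $291,038
New assessed value = $1,227,651 × 0.22 = $270,083.22
Combined rate = 0.0183 + 0.00786 = 0.02616
Old tax = $291,038 × 0.02616 = $7,613.55408
New tax = $270,083.22 × 0.02616 = $7,065.3770352
Reduction = $7,613.55408 − $7,065.3770352 = $548.1770448

$548.18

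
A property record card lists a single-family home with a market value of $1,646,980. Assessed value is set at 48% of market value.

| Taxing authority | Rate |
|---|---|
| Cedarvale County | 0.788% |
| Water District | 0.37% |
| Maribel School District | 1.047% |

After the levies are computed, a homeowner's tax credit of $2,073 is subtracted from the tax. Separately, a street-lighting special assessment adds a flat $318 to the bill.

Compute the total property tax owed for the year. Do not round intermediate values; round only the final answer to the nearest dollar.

Assessed value = $1,646,980 × 0.48 = $790,550.4
Cedarvale County: $790,550.4 × 0.00788 = $6,229.537152
Water District: $790,550.4 × 0.0037 = $2,925.03648
Maribel School District: $790,550.4 × 0.01047 = $8,277.062688
Levies subtotal = $17,431.63632
After credit = $17,431.63632 − $2,073 = $15,358.63632
Total = $15,358.63632 + $318 = $15,676.63632

$15,677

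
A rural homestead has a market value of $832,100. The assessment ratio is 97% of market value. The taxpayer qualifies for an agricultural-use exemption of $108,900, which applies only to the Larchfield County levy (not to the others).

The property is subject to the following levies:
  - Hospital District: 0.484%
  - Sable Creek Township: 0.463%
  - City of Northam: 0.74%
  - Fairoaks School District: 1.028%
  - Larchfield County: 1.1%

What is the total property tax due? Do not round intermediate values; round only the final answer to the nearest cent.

Assessed value = $832,100 × 0.97 = $807,137
Hospital District: $807,137 × 0.00484 = $3,906.54308
Sable Creek Township: $807,137 × 0.00463 = $3,737.04431
City of Northam: $807,137 × 0.0074 = $5,972.8138
Fairoaks School District: $807,137 × 0.01028 = $8,297.36836
Larchfield County: ($807,137 − $108,900) × 0.011 = $698,237 × 0.011 = $7,680.607
Total = $29,594.37655

$29,594.38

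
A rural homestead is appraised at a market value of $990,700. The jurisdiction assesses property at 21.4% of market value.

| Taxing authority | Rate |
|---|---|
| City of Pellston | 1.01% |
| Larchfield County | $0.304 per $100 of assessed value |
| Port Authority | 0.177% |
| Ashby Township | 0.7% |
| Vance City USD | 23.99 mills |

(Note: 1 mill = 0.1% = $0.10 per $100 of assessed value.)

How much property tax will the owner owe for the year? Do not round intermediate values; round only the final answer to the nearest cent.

$9,731.25

Assessed value = $990,700 × 0.214 = $212,009.8
City of Pellston: $212,009.8 × 0.0101 = $2,141.29898
Larchfield County: $212,009.8 × 0.00304 = $644.509792
Port Authority: $212,009.8 × 0.00177 = $375.257346
Ashby Township: $212,009.8 × 0.007 = $1,484.0686
Vance City USD: $212,009.8 × 0.02399 = $5,086.115102
Total = $9,731.24982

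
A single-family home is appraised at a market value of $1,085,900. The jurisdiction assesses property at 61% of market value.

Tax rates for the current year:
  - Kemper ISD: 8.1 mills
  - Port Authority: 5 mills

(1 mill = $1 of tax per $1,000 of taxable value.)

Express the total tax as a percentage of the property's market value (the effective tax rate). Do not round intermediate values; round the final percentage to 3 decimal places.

Assessed value = $1,085,900 × 0.61 = $662,399
Kemper ISD: $662,399 × 0.0081 = $5,365.4319
Port Authority: $662,399 × 0.005 = $3,311.995
Total tax = $8,677.4269
Effective rate = $8,677.4269 ÷ $1,085,900 = 0.799% of market value

0.799%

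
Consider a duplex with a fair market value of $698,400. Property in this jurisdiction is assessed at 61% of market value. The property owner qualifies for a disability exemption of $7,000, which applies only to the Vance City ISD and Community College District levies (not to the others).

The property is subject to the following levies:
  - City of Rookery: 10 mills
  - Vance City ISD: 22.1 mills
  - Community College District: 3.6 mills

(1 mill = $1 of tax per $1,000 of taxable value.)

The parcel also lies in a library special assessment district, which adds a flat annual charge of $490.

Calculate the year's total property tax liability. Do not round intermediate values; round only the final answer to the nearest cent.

$15,519.16

Assessed value = $698,400 × 0.61 = $426,024
City of Rookery: $426,024 × 0.01 = $4,260.24
Vance City ISD: ($426,024 − $7,000) × 0.0221 = $419,024 × 0.0221 = $9,260.4304
Community College District: ($426,024 − $7,000) × 0.0036 = $419,024 × 0.0036 = $1,508.4864
Levies subtotal = $15,029.1568
Total = $15,029.1568 + $490 = $15,519.1568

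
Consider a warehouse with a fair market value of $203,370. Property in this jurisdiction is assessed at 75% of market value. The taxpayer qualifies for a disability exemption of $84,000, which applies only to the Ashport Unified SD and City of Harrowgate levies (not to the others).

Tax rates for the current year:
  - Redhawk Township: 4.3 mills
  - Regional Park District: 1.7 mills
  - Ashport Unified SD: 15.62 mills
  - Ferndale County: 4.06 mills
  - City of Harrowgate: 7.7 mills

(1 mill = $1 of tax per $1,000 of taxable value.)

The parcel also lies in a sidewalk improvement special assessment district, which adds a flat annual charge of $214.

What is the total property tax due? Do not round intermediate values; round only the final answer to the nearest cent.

Assessed value = $203,370 × 0.75 = $152,527.5
Redhawk Township: $152,527.5 × 0.0043 = $655.86825
Regional Park District: $152,527.5 × 0.0017 = $259.29675
Ashport Unified SD: ($152,527.5 − $84,000) × 0.01562 = $68,527.5 × 0.01562 = $1,070.39955
Ferndale County: $152,527.5 × 0.00406 = $619.26165
City of Harrowgate: ($152,527.5 − $84,000) × 0.0077 = $68,527.5 × 0.0077 = $527.66175
Levies subtotal = $3,132.48795
Total = $3,132.48795 + $214 = $3,346.48795

$3,346.49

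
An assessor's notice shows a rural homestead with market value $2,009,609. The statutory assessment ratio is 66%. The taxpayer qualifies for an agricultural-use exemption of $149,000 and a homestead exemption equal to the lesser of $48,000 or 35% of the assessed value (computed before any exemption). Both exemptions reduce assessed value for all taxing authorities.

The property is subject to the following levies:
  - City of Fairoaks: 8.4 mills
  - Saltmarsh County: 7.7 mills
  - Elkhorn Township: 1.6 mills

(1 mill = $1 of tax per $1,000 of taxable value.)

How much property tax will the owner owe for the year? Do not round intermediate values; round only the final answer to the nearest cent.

$19,989.35

Assessed value = $2,009,609 × 0.66 = $1,326,341.94
Homestead exemption = min($48,000, 35% × $1,326,341.94) = min($48,000, $464,219.679) = $48,000 (dollar cap binds)
Taxable value = $1,326,341.94 − $149,000 − $48,000 = $1,129,341.94
City of Fairoaks: $1,129,341.94 × 0.0084 = $9,486.472296
Saltmarsh County: $1,129,341.94 × 0.0077 = $8,695.932938
Elkhorn Township: $1,129,341.94 × 0.0016 = $1,806.947104
Total = $19,989.352338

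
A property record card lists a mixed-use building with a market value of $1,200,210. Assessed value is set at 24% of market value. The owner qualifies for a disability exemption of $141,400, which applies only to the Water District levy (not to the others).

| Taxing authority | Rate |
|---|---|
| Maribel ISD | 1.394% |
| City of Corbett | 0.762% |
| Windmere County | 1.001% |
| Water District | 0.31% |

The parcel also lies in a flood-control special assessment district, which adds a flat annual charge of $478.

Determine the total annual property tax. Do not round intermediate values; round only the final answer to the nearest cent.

Assessed value = $1,200,210 × 0.24 = $288,050.4
Maribel ISD: $288,050.4 × 0.01394 = $4,015.422576
City of Corbett: $288,050.4 × 0.00762 = $2,194.944048
Windmere County: $288,050.4 × 0.01001 = $2,883.384504
Water District: ($288,050.4 − $141,400) × 0.0031 = $146,650.4 × 0.0031 = $454.61624
Levies subtotal = $9,548.367368
Total = $9,548.367368 + $478 = $10,026.367368

$10,026.37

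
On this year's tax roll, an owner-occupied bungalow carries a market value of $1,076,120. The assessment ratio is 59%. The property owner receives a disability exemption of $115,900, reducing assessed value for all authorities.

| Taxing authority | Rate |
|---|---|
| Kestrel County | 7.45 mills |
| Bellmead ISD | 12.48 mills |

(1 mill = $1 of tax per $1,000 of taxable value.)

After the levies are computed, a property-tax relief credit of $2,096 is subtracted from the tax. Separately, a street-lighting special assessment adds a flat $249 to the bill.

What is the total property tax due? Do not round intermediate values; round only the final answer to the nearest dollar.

Assessed value = $1,076,120 × 0.59 = $634,910.8
Taxable value = $634,910.8 − $115,900 = $519,010.8
Kestrel County: $519,010.8 × 0.00745 = $3,866.63046
Bellmead ISD: $519,010.8 × 0.01248 = $6,477.254784
Levies subtotal = $10,343.885244
After credit = $10,343.885244 − $2,096 = $8,247.885244
Total = $8,247.885244 + $249 = $8,496.885244

$8,497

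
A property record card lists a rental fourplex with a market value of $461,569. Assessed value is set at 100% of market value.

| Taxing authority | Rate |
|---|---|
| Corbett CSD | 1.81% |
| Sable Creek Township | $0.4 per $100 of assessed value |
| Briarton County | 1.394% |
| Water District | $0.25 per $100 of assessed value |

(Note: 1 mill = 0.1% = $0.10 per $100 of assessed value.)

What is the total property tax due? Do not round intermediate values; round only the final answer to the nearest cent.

Assessed value = $461,569 × 1 = $461,569
Corbett CSD: $461,569 × 0.0181 = $8,354.3989
Sable Creek Township: $461,569 × 0.004 = $1,846.276
Briarton County: $461,569 × 0.01394 = $6,434.27186
Water District: $461,569 × 0.0025 = $1,153.9225
Total = $17,788.86926

$17,788.87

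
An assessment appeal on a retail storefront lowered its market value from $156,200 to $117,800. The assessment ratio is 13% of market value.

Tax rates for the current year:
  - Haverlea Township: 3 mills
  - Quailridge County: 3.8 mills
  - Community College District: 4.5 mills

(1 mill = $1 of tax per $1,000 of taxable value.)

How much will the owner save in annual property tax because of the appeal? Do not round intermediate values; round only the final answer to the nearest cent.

Old assessed value = $156,200 × 0.13 = $20,306
New assessed value = $117,800 × 0.13 = $15,314
Combined rate = 0.003 + 0.0038 + 0.0045 = 0.0113
Old tax = $20,306 × 0.0113 = $229.4578
New tax = $15,314 × 0.0113 = $173.0482
Reduction = $229.4578 − $173.0482 = $56.4096

$56.41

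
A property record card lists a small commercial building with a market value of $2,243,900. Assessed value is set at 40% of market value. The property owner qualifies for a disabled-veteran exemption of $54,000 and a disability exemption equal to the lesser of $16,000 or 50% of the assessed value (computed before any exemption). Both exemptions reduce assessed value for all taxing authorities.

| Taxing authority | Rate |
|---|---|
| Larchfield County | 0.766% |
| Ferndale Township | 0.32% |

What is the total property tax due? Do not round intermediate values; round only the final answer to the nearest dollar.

Assessed value = $2,243,900 × 0.4 = $897,560
Disability exemption = min($16,000, 50% × $897,560) = min($16,000, $448,780) = $16,000 (dollar cap binds)
Taxable value = $897,560 − $54,000 − $16,000 = $827,560
Larchfield County: $827,560 × 0.00766 = $6,339.1096
Ferndale Township: $827,560 × 0.0032 = $2,648.192
Total = $8,987.3016

$8,987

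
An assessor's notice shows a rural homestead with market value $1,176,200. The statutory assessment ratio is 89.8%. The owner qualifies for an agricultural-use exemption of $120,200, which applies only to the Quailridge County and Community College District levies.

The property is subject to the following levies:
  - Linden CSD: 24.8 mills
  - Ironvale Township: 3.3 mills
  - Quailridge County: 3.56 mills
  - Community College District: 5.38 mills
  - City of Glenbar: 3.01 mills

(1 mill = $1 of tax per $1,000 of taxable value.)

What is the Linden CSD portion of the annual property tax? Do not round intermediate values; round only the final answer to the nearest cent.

Assessed value = $1,176,200 × 0.898 = $1,056,227.6
Linden CSD taxable value = $1,056,227.6 (exemption does not apply)
Linden CSD levy = $1,056,227.6 × 0.0248 = $26,194.44448

$26,194.44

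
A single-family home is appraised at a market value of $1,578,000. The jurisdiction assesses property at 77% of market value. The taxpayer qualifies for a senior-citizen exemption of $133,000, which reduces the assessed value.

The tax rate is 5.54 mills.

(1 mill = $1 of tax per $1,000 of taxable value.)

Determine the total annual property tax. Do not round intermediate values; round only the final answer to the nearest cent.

Assessed value = $1,578,000 × 0.77 = $1,215,060
Taxable value = $1,215,060 − $133,000 = $1,082,060
Tax = $1,082,060 × 0.00554 = $5,994.6124

$5,994.61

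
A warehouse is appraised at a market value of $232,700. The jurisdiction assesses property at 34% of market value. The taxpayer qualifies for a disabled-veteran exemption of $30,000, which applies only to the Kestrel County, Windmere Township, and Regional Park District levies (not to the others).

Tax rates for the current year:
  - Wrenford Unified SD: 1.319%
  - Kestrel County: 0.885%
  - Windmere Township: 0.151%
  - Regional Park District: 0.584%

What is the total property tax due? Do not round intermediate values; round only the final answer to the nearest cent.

Assessed value = $232,700 × 0.34 = $79,118
Wrenford Unified SD: $79,118 × 0.01319 = $1,043.56642
Kestrel County: ($79,118 − $30,000) × 0.00885 = $49,118 × 0.00885 = $434.6943
Windmere Township: ($79,118 − $30,000) × 0.00151 = $49,118 × 0.00151 = $74.16818
Regional Park District: ($79,118 − $30,000) × 0.00584 = $49,118 × 0.00584 = $286.84912
Total = $1,839.27802

$1,839.28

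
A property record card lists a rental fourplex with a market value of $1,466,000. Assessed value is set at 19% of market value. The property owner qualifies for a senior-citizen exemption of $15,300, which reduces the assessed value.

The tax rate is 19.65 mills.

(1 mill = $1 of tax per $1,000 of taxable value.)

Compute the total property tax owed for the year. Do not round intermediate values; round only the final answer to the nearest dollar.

$5,173

Assessed value = $1,466,000 × 0.19 = $278,540
Taxable value = $278,540 − $15,300 = $263,240
Tax = $263,240 × 0.01965 = $5,172.666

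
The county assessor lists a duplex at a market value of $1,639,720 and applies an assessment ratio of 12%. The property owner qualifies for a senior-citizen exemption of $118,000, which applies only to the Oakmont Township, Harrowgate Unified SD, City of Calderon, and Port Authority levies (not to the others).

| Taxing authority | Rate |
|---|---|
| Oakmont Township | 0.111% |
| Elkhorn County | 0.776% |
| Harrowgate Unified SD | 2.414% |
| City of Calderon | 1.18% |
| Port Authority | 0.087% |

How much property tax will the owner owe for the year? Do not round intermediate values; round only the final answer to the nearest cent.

$4,513.73

Assessed value = $1,639,720 × 0.12 = $196,766.4
Oakmont Township: ($196,766.4 − $118,000) × 0.00111 = $78,766.4 × 0.00111 = $87.430704
Elkhorn County: $196,766.4 × 0.00776 = $1,526.907264
Harrowgate Unified SD: ($196,766.4 − $118,000) × 0.02414 = $78,766.4 × 0.02414 = $1,901.420896
City of Calderon: ($196,766.4 − $118,000) × 0.0118 = $78,766.4 × 0.0118 = $929.44352
Port Authority: ($196,766.4 − $118,000) × 0.00087 = $78,766.4 × 0.00087 = $68.526768
Total = $4,513.729152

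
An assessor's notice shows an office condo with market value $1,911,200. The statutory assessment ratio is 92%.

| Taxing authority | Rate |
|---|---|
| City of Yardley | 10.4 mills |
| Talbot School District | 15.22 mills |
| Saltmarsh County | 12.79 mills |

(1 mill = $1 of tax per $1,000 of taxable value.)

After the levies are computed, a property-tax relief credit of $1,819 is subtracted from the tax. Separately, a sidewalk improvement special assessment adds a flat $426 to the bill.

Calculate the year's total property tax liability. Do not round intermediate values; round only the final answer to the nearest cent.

Assessed value = $1,911,200 × 0.92 = $1,758,304
City of Yardley: $1,758,304 × 0.0104 = $18,286.3616
Talbot School District: $1,758,304 × 0.01522 = $26,761.38688
Saltmarsh County: $1,758,304 × 0.01279 = $22,488.70816
Levies subtotal = $67,536.45664
After credit = $67,536.45664 − $1,819 = $65,717.45664
Total = $65,717.45664 + $426 = $66,143.45664

$66,143.46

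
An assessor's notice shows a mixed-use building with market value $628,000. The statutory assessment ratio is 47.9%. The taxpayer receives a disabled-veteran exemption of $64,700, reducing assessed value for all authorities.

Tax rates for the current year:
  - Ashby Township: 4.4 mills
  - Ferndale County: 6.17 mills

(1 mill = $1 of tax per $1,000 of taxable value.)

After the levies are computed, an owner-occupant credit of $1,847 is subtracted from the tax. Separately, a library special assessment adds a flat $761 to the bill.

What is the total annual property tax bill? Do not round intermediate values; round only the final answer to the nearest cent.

Assessed value = $628,000 × 0.479 = $300,812
Taxable value = $300,812 − $64,700 = $236,112
Ashby Township: $236,112 × 0.0044 = $1,038.8928
Ferndale County: $236,112 × 0.00617 = $1,456.81104
Levies subtotal = $2,495.70384
After credit = $2,495.70384 − $1,847 = $648.70384
Total = $648.70384 + $761 = $1,409.70384

$1,409.70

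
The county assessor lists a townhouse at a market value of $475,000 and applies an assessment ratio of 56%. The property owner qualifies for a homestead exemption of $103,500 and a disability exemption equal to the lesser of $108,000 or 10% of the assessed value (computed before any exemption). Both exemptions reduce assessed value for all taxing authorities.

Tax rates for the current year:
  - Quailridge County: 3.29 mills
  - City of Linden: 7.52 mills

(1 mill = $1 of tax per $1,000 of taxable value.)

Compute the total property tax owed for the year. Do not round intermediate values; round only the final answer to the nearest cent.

$1,469.08

Assessed value = $475,000 × 0.56 = $266,000
Disability exemption = min($108,000, 10% × $266,000) = min($108,000, $26,600) = $26,600 (percentage binds)
Taxable value = $266,000 − $103,500 − $26,600 = $135,900
Quailridge County: $135,900 × 0.00329 = $447.111
City of Linden: $135,900 × 0.00752 = $1,021.968
Total = $1,469.079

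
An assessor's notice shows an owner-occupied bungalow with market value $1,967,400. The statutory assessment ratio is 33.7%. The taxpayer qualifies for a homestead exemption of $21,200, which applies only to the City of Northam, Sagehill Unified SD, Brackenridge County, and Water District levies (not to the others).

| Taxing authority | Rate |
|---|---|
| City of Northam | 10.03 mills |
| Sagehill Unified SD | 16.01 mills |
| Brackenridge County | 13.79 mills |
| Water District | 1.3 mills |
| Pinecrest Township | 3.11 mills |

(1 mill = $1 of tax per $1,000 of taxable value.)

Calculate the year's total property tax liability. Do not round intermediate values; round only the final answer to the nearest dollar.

$28,460

Assessed value = $1,967,400 × 0.337 = $663,013.8
City of Northam: ($663,013.8 − $21,200) × 0.01003 = $641,813.8 × 0.01003 = $6,437.392414
Sagehill Unified SD: ($663,013.8 − $21,200) × 0.01601 = $641,813.8 × 0.01601 = $10,275.438938
Brackenridge County: ($663,013.8 − $21,200) × 0.01379 = $641,813.8 × 0.01379 = $8,850.612302
Water District: ($663,013.8 − $21,200) × 0.0013 = $641,813.8 × 0.0013 = $834.35794
Pinecrest Township: $663,013.8 × 0.00311 = $2,061.972918
Total = $28,459.774512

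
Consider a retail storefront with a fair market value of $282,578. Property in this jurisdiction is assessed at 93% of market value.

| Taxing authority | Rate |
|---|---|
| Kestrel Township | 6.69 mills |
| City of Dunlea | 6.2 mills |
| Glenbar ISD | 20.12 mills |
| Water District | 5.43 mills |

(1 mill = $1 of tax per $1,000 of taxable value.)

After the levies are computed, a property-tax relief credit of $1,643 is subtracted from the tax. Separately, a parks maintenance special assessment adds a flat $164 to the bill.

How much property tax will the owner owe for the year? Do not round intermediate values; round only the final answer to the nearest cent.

$8,622.94

Assessed value = $282,578 × 0.93 = $262,797.54
Kestrel Township: $262,797.54 × 0.00669 = $1,758.1155426
City of Dunlea: $262,797.54 × 0.0062 = $1,629.344748
Glenbar ISD: $262,797.54 × 0.02012 = $5,287.4865048
Water District: $262,797.54 × 0.00543 = $1,426.9906422
Levies subtotal = $10,101.9374376
After credit = $10,101.9374376 − $1,643 = $8,458.9374376
Total = $8,458.9374376 + $164 = $8,622.9374376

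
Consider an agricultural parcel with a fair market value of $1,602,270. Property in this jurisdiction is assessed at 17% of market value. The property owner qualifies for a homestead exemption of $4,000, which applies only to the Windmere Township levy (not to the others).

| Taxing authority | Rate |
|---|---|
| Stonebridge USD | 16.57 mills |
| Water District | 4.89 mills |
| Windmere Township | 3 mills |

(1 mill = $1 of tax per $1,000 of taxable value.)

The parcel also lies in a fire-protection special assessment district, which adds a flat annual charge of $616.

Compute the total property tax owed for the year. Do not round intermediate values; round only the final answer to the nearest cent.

Assessed value = $1,602,270 × 0.17 = $272,385.9
Stonebridge USD: $272,385.9 × 0.01657 = $4,513.434363
Water District: $272,385.9 × 0.00489 = $1,331.967051
Windmere Township: ($272,385.9 − $4,000) × 0.003 = $268,385.9 × 0.003 = $805.1577
Levies subtotal = $6,650.559114
Total = $6,650.559114 + $616 = $7,266.559114

$7,266.56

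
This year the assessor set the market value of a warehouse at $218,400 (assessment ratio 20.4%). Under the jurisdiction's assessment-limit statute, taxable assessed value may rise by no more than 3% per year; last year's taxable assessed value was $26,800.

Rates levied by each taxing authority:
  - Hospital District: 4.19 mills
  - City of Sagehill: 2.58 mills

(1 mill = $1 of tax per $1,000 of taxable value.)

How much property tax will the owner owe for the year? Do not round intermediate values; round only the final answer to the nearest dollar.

$187

Uncapped assessed value = $218,400 × 0.204 = $44,553.6
Cap limit = $26,800 × 1.03 = $27,604
Taxable assessed value = min($44,553.6, $27,604) = $27,604 (cap binds)
Hospital District: $27,604 × 0.00419 = $115.66076
City of Sagehill: $27,604 × 0.00258 = $71.21832
Total = $186.87908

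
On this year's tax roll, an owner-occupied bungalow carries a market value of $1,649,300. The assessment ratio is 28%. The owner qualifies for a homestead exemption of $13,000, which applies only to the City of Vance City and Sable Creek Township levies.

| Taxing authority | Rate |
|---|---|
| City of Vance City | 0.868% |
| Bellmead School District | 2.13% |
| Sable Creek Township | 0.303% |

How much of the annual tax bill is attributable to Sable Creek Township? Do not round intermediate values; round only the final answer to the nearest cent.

Assessed value = $1,649,300 × 0.28 = $461,804
Sable Creek Township taxable value = $461,804 − $13,000 = $448,804
Sable Creek Township levy = $448,804 × 0.00303 = $1,359.87612

$1,359.88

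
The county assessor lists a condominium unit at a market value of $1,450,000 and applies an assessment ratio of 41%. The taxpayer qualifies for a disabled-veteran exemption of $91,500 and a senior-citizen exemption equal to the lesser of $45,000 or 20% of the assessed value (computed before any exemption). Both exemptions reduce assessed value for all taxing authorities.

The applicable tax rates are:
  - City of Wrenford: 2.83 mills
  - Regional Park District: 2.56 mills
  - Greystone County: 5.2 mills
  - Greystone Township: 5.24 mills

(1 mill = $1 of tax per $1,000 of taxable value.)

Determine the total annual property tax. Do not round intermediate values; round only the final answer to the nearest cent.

$7,250.14

Assessed value = $1,450,000 × 0.41 = $594,500
Senior-citizen exemption = min($45,000, 20% × $594,500) = min($45,000, $118,900) = $45,000 (dollar cap binds)
Taxable value = $594,500 − $91,500 − $45,000 = $458,000
City of Wrenford: $458,000 × 0.00283 = $1,296.14
Regional Park District: $458,000 × 0.00256 = $1,172.48
Greystone County: $458,000 × 0.0052 = $2,381.6
Greystone Township: $458,000 × 0.00524 = $2,399.92
Total = $7,250.14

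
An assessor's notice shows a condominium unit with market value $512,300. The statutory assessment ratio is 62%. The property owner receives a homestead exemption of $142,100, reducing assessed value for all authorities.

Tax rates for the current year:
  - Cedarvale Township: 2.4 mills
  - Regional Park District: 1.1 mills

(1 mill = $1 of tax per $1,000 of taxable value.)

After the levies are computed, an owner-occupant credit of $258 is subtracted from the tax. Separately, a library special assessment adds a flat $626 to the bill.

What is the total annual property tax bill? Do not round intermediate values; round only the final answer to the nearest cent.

Assessed value = $512,300 × 0.62 = $317,626
Taxable value = $317,626 − $142,100 = $175,526
Cedarvale Township: $175,526 × 0.0024 = $421.2624
Regional Park District: $175,526 × 0.0011 = $193.0786
Levies subtotal = $614.341
After credit = $614.341 − $258 = $356.341
Total = $356.341 + $626 = $982.341

$982.34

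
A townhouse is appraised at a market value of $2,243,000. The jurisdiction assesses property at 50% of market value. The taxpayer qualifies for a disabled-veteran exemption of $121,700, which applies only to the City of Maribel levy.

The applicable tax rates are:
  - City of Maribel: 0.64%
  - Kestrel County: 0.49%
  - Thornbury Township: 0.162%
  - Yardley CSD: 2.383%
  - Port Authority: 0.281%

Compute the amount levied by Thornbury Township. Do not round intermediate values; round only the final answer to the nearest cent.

$1,816.83

Assessed value = $2,243,000 × 0.5 = $1,121,500
Thornbury Township taxable value = $1,121,500 (exemption does not apply)
Thornbury Township levy = $1,121,500 × 0.00162 = $1,816.83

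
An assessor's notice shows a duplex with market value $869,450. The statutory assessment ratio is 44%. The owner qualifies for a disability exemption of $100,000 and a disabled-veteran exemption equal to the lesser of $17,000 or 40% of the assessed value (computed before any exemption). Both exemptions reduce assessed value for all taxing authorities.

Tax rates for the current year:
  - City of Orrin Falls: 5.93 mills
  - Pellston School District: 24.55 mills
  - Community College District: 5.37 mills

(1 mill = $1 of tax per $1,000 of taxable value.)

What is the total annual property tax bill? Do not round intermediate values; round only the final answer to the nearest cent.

$9,520.25

Assessed value = $869,450 × 0.44 = $382,558
Disabled-veteran exemption = min($17,000, 40% × $382,558) = min($17,000, $153,023.2) = $17,000 (dollar cap binds)
Taxable value = $382,558 − $100,000 − $17,000 = $265,558
City of Orrin Falls: $265,558 × 0.00593 = $1,574.75894
Pellston School District: $265,558 × 0.02455 = $6,519.4489
Community College District: $265,558 × 0.00537 = $1,426.04646
Total = $9,520.2543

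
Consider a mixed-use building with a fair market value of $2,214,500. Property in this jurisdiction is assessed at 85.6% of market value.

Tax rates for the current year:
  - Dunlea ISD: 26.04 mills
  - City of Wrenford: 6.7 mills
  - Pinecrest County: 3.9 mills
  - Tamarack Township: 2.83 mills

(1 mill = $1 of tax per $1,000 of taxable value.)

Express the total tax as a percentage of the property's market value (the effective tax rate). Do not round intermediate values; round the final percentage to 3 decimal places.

3.379%

Assessed value = $2,214,500 × 0.856 = $1,895,612
Dunlea ISD: $1,895,612 × 0.02604 = $49,361.73648
City of Wrenford: $1,895,612 × 0.0067 = $12,700.6004
Pinecrest County: $1,895,612 × 0.0039 = $7,392.8868
Tamarack Township: $1,895,612 × 0.00283 = $5,364.58196
Total tax = $74,819.80564
Effective rate = $74,819.80564 ÷ $2,214,500 = 3.379% of market value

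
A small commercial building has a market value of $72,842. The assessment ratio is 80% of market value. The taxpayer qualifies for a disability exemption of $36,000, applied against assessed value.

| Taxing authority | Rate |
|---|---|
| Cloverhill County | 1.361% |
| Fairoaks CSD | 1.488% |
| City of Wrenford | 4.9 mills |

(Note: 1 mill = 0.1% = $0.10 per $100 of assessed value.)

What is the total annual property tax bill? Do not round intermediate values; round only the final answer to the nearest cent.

$743.72

Assessed value = $72,842 × 0.8 = $58,273.6
Taxable value = $58,273.6 − $36,000 = $22,273.6
Cloverhill County: $22,273.6 × 0.01361 = $303.143696
Fairoaks CSD: $22,273.6 × 0.01488 = $331.431168
City of Wrenford: $22,273.6 × 0.0049 = $109.14064
Total = $743.715504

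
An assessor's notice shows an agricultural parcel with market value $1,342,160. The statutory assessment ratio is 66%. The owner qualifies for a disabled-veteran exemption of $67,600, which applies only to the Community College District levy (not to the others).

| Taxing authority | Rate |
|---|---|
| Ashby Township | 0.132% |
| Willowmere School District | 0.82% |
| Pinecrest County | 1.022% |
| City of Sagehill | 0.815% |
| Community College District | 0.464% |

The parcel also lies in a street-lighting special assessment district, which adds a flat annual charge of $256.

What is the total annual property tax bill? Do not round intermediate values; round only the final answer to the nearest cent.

Assessed value = $1,342,160 × 0.66 = $885,825.6
Ashby Township: $885,825.6 × 0.00132 = $1,169.289792
Willowmere School District: $885,825.6 × 0.0082 = $7,263.76992
Pinecrest County: $885,825.6 × 0.01022 = $9,053.137632
City of Sagehill: $885,825.6 × 0.00815 = $7,219.47864
Community College District: ($885,825.6 − $67,600) × 0.00464 = $818,225.6 × 0.00464 = $3,796.566784
Levies subtotal = $28,502.242768
Total = $28,502.242768 + $256 = $28,758.242768

$28,758.24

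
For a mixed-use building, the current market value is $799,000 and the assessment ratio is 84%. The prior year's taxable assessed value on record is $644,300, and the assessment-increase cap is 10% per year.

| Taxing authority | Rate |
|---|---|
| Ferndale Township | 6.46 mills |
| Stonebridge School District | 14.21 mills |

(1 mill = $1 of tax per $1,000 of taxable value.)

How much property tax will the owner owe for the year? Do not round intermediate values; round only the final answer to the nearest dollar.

$13,873

Uncapped assessed value = $799,000 × 0.84 = $671,160
Cap limit = $644,300 × 1.1 = $708,730
Taxable assessed value = min($671,160, $708,730) = $671,160 (cap does not bind)
Ferndale Township: $671,160 × 0.00646 = $4,335.6936
Stonebridge School District: $671,160 × 0.01421 = $9,537.1836
Total = $13,872.8772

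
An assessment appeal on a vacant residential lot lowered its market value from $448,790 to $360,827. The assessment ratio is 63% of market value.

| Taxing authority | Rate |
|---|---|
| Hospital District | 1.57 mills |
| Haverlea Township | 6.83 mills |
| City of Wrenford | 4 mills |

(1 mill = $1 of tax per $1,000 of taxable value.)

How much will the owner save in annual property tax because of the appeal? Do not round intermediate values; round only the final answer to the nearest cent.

$687.17

Old assessed value = $448,790 × 0.63 = $282,737.7
New assessed value = $360,827 × 0.63 = $227,321.01
Combined rate = 0.00157 + 0.00683 + 0.004 = 0.0124
Old tax = $282,737.7 × 0.0124 = $3,505.94748
New tax = $227,321.01 × 0.0124 = $2,818.780524
Reduction = $3,505.94748 − $2,818.780524 = $687.166956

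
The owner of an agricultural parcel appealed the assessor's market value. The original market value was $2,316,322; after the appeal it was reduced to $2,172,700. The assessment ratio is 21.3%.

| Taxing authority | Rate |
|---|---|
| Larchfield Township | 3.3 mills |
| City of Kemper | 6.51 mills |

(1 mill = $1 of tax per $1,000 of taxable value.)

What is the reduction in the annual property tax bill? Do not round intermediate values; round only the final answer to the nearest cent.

Old assessed value = $2,316,322 × 0.213 = $493,376.586
New assessed value = $2,172,700 × 0.213 = $462,785.1
Combined rate = 0.0033 + 0.00651 = 0.00981
Old tax = $493,376.586 × 0.00981 = $4,840.02430866
New tax = $462,785.1 × 0.00981 = $4,539.921831
Reduction = $4,840.02430866 − $4,539.921831 = $300.10247766

$300.10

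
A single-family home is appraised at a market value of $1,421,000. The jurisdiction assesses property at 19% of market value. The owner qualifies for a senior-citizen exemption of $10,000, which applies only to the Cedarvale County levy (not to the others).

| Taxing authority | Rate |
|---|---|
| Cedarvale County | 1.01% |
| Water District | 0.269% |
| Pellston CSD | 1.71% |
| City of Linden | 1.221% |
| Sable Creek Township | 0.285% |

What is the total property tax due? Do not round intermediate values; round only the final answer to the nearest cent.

$12,035.05

Assessed value = $1,421,000 × 0.19 = $269,990
Cedarvale County: ($269,990 − $10,000) × 0.0101 = $259,990 × 0.0101 = $2,625.899
Water District: $269,990 × 0.00269 = $726.2731
Pellston CSD: $269,990 × 0.0171 = $4,616.829
City of Linden: $269,990 × 0.01221 = $3,296.5779
Sable Creek Township: $269,990 × 0.00285 = $769.4715
Total = $12,035.0505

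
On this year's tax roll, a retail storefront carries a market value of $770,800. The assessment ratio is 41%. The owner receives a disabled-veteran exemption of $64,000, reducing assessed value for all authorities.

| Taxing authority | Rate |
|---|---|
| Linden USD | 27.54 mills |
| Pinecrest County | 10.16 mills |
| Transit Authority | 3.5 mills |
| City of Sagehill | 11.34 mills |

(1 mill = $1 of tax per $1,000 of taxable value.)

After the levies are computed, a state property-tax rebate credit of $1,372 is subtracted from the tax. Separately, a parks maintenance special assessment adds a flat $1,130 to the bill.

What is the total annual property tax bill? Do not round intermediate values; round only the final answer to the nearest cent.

$12,999.55

Assessed value = $770,800 × 0.41 = $316,028
Taxable value = $316,028 − $64,000 = $252,028
Linden USD: $252,028 × 0.02754 = $6,940.85112
Pinecrest County: $252,028 × 0.01016 = $2,560.60448
Transit Authority: $252,028 × 0.0035 = $882.098
City of Sagehill: $252,028 × 0.01134 = $2,857.99752
Levies subtotal = $13,241.55112
After credit = $13,241.55112 − $1,372 = $11,869.55112
Total = $11,869.55112 + $1,130 = $12,999.55112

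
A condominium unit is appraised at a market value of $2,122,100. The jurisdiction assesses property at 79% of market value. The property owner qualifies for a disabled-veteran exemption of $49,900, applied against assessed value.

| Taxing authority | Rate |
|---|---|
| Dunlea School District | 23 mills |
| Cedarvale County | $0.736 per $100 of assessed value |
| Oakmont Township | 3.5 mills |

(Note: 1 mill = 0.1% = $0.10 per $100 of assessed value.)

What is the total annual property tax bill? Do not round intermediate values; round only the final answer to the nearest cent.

Assessed value = $2,122,100 × 0.79 = $1,676,459
Taxable value = $1,676,459 − $49,900 = $1,626,559
Dunlea School District: $1,626,559 × 0.023 = $37,410.857
Cedarvale County: $1,626,559 × 0.00736 = $11,971.47424
Oakmont Township: $1,626,559 × 0.0035 = $5,692.9565
Total = $55,075.28774

$55,075.29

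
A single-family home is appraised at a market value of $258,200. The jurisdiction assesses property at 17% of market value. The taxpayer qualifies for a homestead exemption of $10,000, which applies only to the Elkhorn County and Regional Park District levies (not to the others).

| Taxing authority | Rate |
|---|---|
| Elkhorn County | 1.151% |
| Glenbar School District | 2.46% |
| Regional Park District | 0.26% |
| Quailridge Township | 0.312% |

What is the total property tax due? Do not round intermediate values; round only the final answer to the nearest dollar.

$1,695

Assessed value = $258,200 × 0.17 = $43,894
Elkhorn County: ($43,894 − $10,000) × 0.01151 = $33,894 × 0.01151 = $390.11994
Glenbar School District: $43,894 × 0.0246 = $1,079.7924
Regional Park District: ($43,894 − $10,000) × 0.0026 = $33,894 × 0.0026 = $88.1244
Quailridge Township: $43,894 × 0.00312 = $136.94928
Total = $1,694.98602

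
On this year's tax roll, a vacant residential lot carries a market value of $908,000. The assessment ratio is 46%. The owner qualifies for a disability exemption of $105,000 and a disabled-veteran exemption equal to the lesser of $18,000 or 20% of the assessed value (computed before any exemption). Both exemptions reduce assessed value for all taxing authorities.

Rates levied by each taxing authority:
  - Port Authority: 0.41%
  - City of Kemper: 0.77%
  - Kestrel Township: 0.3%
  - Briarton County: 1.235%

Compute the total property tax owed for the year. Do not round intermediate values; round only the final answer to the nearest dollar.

$8,001

Assessed value = $908,000 × 0.46 = $417,680
Disabled-veteran exemption = min($18,000, 20% × $417,680) = min($18,000, $83,536) = $18,000 (dollar cap binds)
Taxable value = $417,680 − $105,000 − $18,000 = $294,680
Port Authority: $294,680 × 0.0041 = $1,208.188
City of Kemper: $294,680 × 0.0077 = $2,269.036
Kestrel Township: $294,680 × 0.003 = $884.04
Briarton County: $294,680 × 0.01235 = $3,639.298
Total = $8,000.562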